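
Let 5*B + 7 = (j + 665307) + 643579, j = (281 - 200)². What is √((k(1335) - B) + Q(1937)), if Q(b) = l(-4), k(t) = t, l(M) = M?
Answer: I*√261757 ≈ 511.62*I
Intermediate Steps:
j = 6561 (j = 81² = 6561)
Q(b) = -4
B = 263088 (B = -7/5 + ((6561 + 665307) + 643579)/5 = -7/5 + (671868 + 643579)/5 = -7/5 + (⅕)*1315447 = -7/5 + 1315447/5 = 263088)
√((k(1335) - B) + Q(1937)) = √((1335 - 1*263088) - 4) = √((1335 - 263088) - 4) = √(-261753 - 4) = √(-261757) = I*√261757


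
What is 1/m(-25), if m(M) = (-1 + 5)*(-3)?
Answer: -1/12 ≈ -0.083333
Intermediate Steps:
m(M) = -12 (m(M) = 4*(-3) = -12)
1/m(-25) = 1/(-12) = -1/12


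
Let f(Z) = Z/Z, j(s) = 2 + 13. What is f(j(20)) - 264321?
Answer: -264320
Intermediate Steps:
j(s) = 15
f(Z) = 1
f(j(20)) - 264321 = 1 - 264321 = -264320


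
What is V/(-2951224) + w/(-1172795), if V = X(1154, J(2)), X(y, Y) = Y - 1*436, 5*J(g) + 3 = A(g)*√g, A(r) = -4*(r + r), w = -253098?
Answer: 747460934249/3461180751080 + 2*√2/1844515 ≈ 0.21596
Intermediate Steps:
A(r) = -8*r
J(g) = -⅗ - 8*g^(3/2)/5 (J(g) = -⅗ + ((-8*g)*√g)/5 = -⅗ + (-8*g^(3/2))/5 = -⅗ - 8*g^(3/2)/5)
X(y, Y) = -436 + Y (X(y, Y) = Y - 436 = -436 + Y)
V = -2183/5 - 16*√2/5 (V = -436 + (-⅗ - 16*√2/5) = -2183/5 - 16*√2/5 ≈ -441.13)
V/(-2951224) + w/(-1172795) = (-2183/5 - 16*√2/5)/(-2951224) - 253098/(-1172795) = (-2183/5 - 16*√2/5)*(-1/2951224) - 253098*(-1/1172795) = (2183/14756120 + 2*√2/1844515) + 253098/1172795 = 747460934249/3461180751080 + 2*√2/1844515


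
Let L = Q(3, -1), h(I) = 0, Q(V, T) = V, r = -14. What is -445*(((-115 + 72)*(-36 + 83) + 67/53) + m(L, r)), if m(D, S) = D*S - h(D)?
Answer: 48626040/53 ≈ 9.1747e+5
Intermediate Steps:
L = 3
m(D, S) = D*S (m(D, S) = D*S - 1*0 = D*S + 0 = D*S)
-445*(((-115 + 72)*(-36 + 83) + 67/53) + m(L, r)) = -445*(((-115 + 72)*(-36 + 83) + 67/53) + 3*(-14)) = -445*((-43*47 + 67*(1/53)) - 42) = -445*((-2021 + 67/53) - 42) = -445*(-107046/53 - 42) = -445*(-109272/53) = 48626040/53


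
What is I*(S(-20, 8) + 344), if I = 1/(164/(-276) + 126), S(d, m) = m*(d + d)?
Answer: 1656/8653 ≈ 0.19138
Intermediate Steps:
S(d, m) = 2*d*m (S(d, m) = m*(2*d) = 2*d*m)
I = 69/8653 (I = 1/(164*(-1/276) + 126) = 1/(-41/69 + 126) = 1/(8653/69) = 69/8653 ≈ 0.0079741)
I*(S(-20, 8) + 344) = 69*(2*(-20)*8 + 344)/8653 = 69*(-320 + 344)/8653 = (69/8653)*24 = 1656/8653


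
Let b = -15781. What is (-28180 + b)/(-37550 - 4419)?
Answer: 43961/41969 ≈ 1.0475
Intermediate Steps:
(-28180 + b)/(-37550 - 4419) = (-28180 - 15781)/(-37550 - 4419) = -43961/(-41969) = -43961*(-1/41969) = 43961/41969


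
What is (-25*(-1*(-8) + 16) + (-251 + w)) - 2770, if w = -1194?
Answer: -4815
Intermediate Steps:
(-25*(-1*(-8) + 16) + (-251 + w)) - 2770 = (-25*(-1*(-8) + 16) + (-251 - 1194)) - 2770 = (-25*(8 + 16) - 1445) - 2770 = (-25*24 - 1445) - 2770 = (-600 - 1445) - 2770 = -2045 - 2770 = -4815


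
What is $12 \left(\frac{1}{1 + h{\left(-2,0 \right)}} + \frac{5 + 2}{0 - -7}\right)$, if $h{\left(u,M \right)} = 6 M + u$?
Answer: $0$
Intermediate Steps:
$h{\left(u,M \right)} = u + 6 M$
$12 \left(\frac{1}{1 + h{\left(-2,0 \right)}} + \frac{5 + 2}{0 - -7}\right) = 12 \left(\frac{1}{1 + \left(-2 + 6 \cdot 0\right)} + \frac{5 + 2}{0 - -7}\right) = 12 \left(\frac{1}{1 + \left(-2 + 0\right)} + \frac{7}{0 + 7}\right) = 12 \left(\frac{1}{1 - 2} + \frac{7}{7}\right) = 12 \left(\frac{1}{-1} + 7 \cdot \frac{1}{7}\right) = 12 \left(-1 + 1\right) = 12 \cdot 0 = 0$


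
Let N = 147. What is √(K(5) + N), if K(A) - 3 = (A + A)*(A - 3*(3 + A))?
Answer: 2*I*√10 ≈ 6.3246*I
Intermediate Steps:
K(A) = 3 + 2*A*(-9 - 2*A) (K(A) = 3 + (A + A)*(A - 3*(3 + A)) = 3 + (2*A)*(A + (-9 - 3*A)) = 3 + (2*A)*(-9 - 2*A) = 3 + 2*A*(-9 - 2*A))
√(K(5) + N) = √((3 - 18*5 - 4*5²) + 147) = √((3 - 90 - 4*25) + 147) = √((3 - 90 - 100) + 147) = √(-187 + 147) = √(-40) = 2*I*√10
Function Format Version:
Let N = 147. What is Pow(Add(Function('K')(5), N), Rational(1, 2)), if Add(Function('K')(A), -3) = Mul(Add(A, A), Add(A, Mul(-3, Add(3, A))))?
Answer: Mul(2, I, Pow(10, Rational(1, 2))) ≈ Mul(6.3246, I)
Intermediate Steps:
Function('K')(A) = Add(3, Mul(2, A, Add(-9, Mul(-2, A)))) (Function('K')(A) = Add(3, Mul(Add(A, A), Add(A, Mul(-3, Add(3, A))))) = Add(3, Mul(Mul(2, A), Add(A, Add(-9, Mul(-3, A))))) = Add(3, Mul(Mul(2, A), Add(-9, Mul(-2, A)))) = Add(3, Mul(2, A, Add(-9, Mul(-2, A)))))
Pow(Add(Function('K')(5), N), Rational(1, 2)) = Pow(Add(Add(3, Mul(-18, 5), Mul(-4, Pow(5, 2))), 147), Rational(1, 2)) = Pow(Add(Add(3, -90, Mul(-4, 25)), 147), Rational(1, 2)) = Pow(Add(Add(3, -90, -100), 147), Rational(1, 2)) = Pow(Add(-187, 147), Rational(1, 2)) = Pow(-40, Rational(1, 2)) = Mul(2, I, Pow(10, Rational(1, 2)))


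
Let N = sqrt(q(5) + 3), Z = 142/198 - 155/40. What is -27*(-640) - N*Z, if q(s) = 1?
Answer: 6845381/396 ≈ 17286.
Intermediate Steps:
Z = -2501/792 (Z = 142*(1/198) - 155*1/40 = 71/99 - 31/8 = -2501/792 ≈ -3.1578)
N = 2 (N = sqrt(1 + 3) = sqrt(4) = 2)
-27*(-640) - N*Z = -27*(-640) - 2*(-2501)/792 = 17280 - 1*(-2501/396) = 17280 + 2501/396 = 6845381/396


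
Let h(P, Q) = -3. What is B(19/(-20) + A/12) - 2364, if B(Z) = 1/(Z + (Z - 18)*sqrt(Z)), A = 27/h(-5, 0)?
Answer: 4*(-116427*sqrt(170) + 100495*I)/(-170*I + 197*sqrt(170)) ≈ -2364.0 + 0.038762*I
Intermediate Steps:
A = -9 (A = 27/(-3) = 27*(-1/3) = -9)
B(Z) = 1/(Z + sqrt(Z)*(-18 + Z)) (B(Z) = 1/(Z + (-18 + Z)*sqrt(Z)) = 1/(Z + sqrt(Z)*(-18 + Z)))
B(19/(-20) + A/12) - 2364 = 1/((19/(-20) - 9/12) + (19/(-20) - 9/12)**(3/2) - 18*sqrt(19/(-20) - 9/12)) - 2364 = 1/((19*(-1/20) - 9*1/12) + (19*(-1/20) - 9*1/12)**(3/2) - 18*sqrt(19*(-1/20) - 9*1/12)) - 2364 = 1/((-19/20 - 3/4) + (-19/20 - 3/4)**(3/2) - 18*sqrt(-19/20 - 3/4)) - 2364 = 1/(-17/10 + (-17/10)**(3/2) - 9*I*sqrt(170)/5) - 2364 = 1/(-17/10 - 17*I*sqrt(170)/100 - 9*I*sqrt(170)/5) - 2364 = 1/(-17/10 - 197*I*sqrt(170)/100) - 2364 = -2364 + 1/(-17/10 - 197*I*sqrt(170)/100)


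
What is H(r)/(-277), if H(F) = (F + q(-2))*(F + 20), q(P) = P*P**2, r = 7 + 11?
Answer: -380/277 ≈ -1.3718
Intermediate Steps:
r = 18
q(P) = P**3
H(F) = (-8 + F)*(20 + F) (H(F) = (F + (-2)**3)*(F + 20) = (F - 8)*(20 + F) = (-8 + F)*(20 + F))
H(r)/(-277) = (-160 + 18**2 + 12*18)/(-277) = (-160 + 324 + 216)*(-1/277) = 380*(-1/277) = -380/277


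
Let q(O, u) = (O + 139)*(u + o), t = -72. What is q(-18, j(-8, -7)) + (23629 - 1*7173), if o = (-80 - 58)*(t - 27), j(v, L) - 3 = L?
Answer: 1669074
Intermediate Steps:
j(v, L) = 3 + L
o = 13662 (o = (-80 - 58)*(-72 - 27) = -138*(-99) = 13662)
q(O, u) = (139 + O)*(13662 + u) (q(O, u) = (O + 139)*(u + 13662) = (139 + O)*(13662 + u))
q(-18, j(-8, -7)) + (23629 - 1*7173) = (1899018 + 139*(3 - 7) + 13662*(-18) - 18*(3 - 7)) + (23629 - 1*7173) = (1899018 + 139*(-4) - 245916 - 18*(-4)) + (23629 - 7173) = (1899018 - 556 - 245916 + 72) + 16456 = 1652618 + 16456 = 1669074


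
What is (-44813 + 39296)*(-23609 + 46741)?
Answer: -127619244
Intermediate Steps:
(-44813 + 39296)*(-23609 + 46741) = -5517*23132 = -127619244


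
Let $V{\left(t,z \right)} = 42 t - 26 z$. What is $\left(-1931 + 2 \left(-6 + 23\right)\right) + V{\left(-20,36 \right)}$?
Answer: $-3673$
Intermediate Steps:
$V{\left(t,z \right)} = - 26 z + 42 t$
$\left(-1931 + 2 \left(-6 + 23\right)\right) + V{\left(-20,36 \right)} = \left(-1931 + 2 \left(-6 + 23\right)\right) + \left(\left(-26\right) 36 + 42 \left(-20\right)\right) = \left(-1931 + 2 \cdot 17\right) - 1776 = \left(-1931 + 34\right) - 1776 = -1897 - 1776 = -3673$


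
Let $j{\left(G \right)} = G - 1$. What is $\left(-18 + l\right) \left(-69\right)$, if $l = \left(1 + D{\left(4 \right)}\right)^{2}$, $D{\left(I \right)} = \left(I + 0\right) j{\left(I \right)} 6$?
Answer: $-366459$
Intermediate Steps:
$j{\left(G \right)} = -1 + G$ ($j{\left(G \right)} = G - 1 = -1 + G$)
$D{\left(I \right)} = 6 I \left(-1 + I\right)$ ($D{\left(I \right)} = \left(I + 0\right) \left(-1 + I\right) 6 = I \left(-1 + I\right) 6 = 6 I \left(-1 + I\right)$)
$l = 5329$ ($l = \left(1 + 6 \cdot 4 \left(-1 + 4\right)\right)^{2} = \left(1 + 6 \cdot 4 \cdot 3\right)^{2} = \left(1 + 72\right)^{2} = 73^{2} = 5329$)
$\left(-18 + l\right) \left(-69\right) = \left(-18 + 5329\right) \left(-69\right) = 5311 \left(-69\right) = -366459$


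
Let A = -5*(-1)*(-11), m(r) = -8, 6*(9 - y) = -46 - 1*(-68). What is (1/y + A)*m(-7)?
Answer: 877/2 ≈ 438.50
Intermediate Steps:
y = 16/3 (y = 9 - (-46 - 1*(-68))/6 = 9 - (-46 + 68)/6 = 9 - ⅙*22 = 9 - 11/3 = 16/3 ≈ 5.3333)
A = -55 (A = 5*(-11) = -55)
(1/y + A)*m(-7) = (1/(16/3) - 55)*(-8) = (3/16 - 55)*(-8) = -877/16*(-8) = 877/2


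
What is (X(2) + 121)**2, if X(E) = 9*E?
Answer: 19321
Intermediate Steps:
(X(2) + 121)**2 = (9*2 + 121)**2 = (18 + 121)**2 = 139**2 = 19321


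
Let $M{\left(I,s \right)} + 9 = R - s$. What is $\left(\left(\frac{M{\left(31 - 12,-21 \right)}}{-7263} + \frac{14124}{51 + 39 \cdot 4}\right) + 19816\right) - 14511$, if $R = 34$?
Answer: $\frac{897591955}{167049} \approx 5373.2$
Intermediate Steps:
$M{\left(I,s \right)} = 25 - s$ ($M{\left(I,s \right)} = -9 - \left(-34 + s\right) = 25 - s$)
$\left(\left(\frac{M{\left(31 - 12,-21 \right)}}{-7263} + \frac{14124}{51 + 39 \cdot 4}\right) + 19816\right) - 14511 = \left(\left(\frac{25 - -21}{-7263} + \frac{14124}{51 + 39 \cdot 4}\right) + 19816\right) - 14511 = \left(\left(\left(25 + 21\right) \left(- \frac{1}{7263}\right) + \frac{14124}{51 + 156}\right) + 19816\right) - 14511 = \left(\left(46 \left(- \frac{1}{7263}\right) + \frac{14124}{207}\right) + 19816\right) - 14511 = \left(\left(- \frac{46}{7263} + 14124 \cdot \frac{1}{207}\right) + 19816\right) - 14511 = \left(\left(- \frac{46}{7263} + \frac{4708}{69}\right) + 19816\right) - 14511 = \left(\frac{11397010}{167049} + 19816\right) - 14511 = \frac{3321639994}{167049} - 14511 = \frac{897591955}{167049}$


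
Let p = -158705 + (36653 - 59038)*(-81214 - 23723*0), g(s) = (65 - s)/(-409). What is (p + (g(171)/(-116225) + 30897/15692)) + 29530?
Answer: 1355995671025347125573/745935304300 ≈ 1.8178e+9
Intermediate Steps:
g(s) = -65/409 + s/409 (g(s) = (65 - s)*(-1/409) = -65/409 + s/409)
p = 1817816685 (p = -158705 - 22385*(-81214 + 0) = -158705 - 22385*(-81214) = -158705 + 1817975390 = 1817816685)
(p + (g(171)/(-116225) + 30897/15692)) + 29530 = (1817816685 + ((-65/409 + (1/409)*171)/(-116225) + 30897/15692)) + 29530 = (1817816685 + ((-65/409 + 171/409)*(-1/116225) + 30897*(1/15692))) + 29530 = (1817816685 + ((106/409)*(-1/116225) + 30897/15692)) + 29530 = (1817816685 + (-106/47536025 + 30897/15692)) + 29530 = (1817816685 + 1468718901073/745935304300) + 29530 = 1355973643555811146573/745935304300 + 29530 = 1355995671025347125573/745935304300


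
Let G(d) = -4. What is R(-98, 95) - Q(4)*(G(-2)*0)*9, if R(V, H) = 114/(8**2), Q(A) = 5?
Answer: 57/32 ≈ 1.7813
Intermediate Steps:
R(V, H) = 57/32 (R(V, H) = 114/64 = 114*(1/64) = 57/32)
R(-98, 95) - Q(4)*(G(-2)*0)*9 = 57/32 - 5*-4*0*9 = 57/32 - 5*0*9 = 57/32 - 5*0 = 57/32 - 1*0 = 57/32 + 0 = 57/32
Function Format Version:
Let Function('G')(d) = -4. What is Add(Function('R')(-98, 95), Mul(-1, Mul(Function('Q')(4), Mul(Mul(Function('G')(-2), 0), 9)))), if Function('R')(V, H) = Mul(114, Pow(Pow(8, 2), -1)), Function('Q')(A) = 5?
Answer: Rational(57, 32) ≈ 1.7813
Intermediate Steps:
Function('R')(V, H) = Rational(57, 32) (Function('R')(V, H) = Mul(114, Pow(64, -1)) = Mul(114, Rational(1, 64)) = Rational(57, 32))
Add(Function('R')(-98, 95), Mul(-1, Mul(Function('Q')(4), Mul(Mul(Function('G')(-2), 0), 9)))) = Add(Rational(57, 32), Mul(-1, Mul(5, Mul(Mul(-4, 0), 9)))) = Add(Rational(57, 32), Mul(-1, Mul(5, Mul(0, 9)))) = Add(Rational(57, 32), Mul(-1, Mul(5, 0))) = Add(Rational(57, 32), Mul(-1, 0)) = Add(Rational(57, 32), 0) = Rational(57, 32)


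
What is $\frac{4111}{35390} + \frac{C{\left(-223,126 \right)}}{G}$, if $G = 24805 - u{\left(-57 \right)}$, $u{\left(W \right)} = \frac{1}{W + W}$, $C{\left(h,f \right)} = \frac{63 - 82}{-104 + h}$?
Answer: $\frac{1267146908909}{10908154910210} \approx 0.11617$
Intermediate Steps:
$C{\left(h,f \right)} = - \frac{19}{-104 + h}$
$u{\left(W \right)} = \frac{1}{2 W}$
$G = \frac{2827771}{114}$ ($G = 24805 - \frac{1}{2 \left(-57\right)} = 24805 - \frac{1}{2} \left(- \frac{1}{57}\right) = 24805 - - \frac{1}{114} = 24805 + \frac{1}{114} = \frac{2827771}{114} \approx 24805.0$)
$\frac{4111}{35390} + \frac{C{\left(-223,126 \right)}}{G} = \frac{4111}{35390} + \frac{\left(-19\right) \frac{1}{-104 - 223}}{\frac{2827771}{114}} = 4111 \cdot \frac{1}{35390} + - \frac{19}{-327} \cdot \frac{114}{2827771} = \frac{4111}{35390} + \left(-19\right) \left(- \frac{1}{327}\right) \frac{114}{2827771} = \frac{4111}{35390} + \frac{19}{327} \cdot \frac{114}{2827771} = \frac{4111}{35390} + \frac{722}{308227039} = \frac{1267146908909}{10908154910210}$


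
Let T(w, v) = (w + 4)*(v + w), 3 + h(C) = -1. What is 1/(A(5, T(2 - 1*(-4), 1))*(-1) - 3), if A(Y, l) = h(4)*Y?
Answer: 1/17 ≈ 0.058824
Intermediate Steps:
h(C) = -4 (h(C) = -3 - 1 = -4)
T(w, v) = (4 + w)*(v + w)
A(Y, l) = -4*Y
1/(A(5, T(2 - 1*(-4), 1))*(-1) - 3) = 1/(-4*5*(-1) - 3) = 1/(-20*(-1) - 3) = 1/(20 - 3) = 1/17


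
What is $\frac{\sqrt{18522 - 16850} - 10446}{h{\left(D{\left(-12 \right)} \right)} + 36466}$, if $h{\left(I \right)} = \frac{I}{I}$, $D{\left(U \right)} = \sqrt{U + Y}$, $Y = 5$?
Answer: $- \frac{10446}{36467} + \frac{2 \sqrt{418}}{36467} \approx -0.28533$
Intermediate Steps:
$D{\left(U \right)} = \sqrt{5 + U}$ ($D{\left(U \right)} = \sqrt{U + 5} = \sqrt{5 + U}$)
$h{\left(I \right)} = 1$
$\frac{\sqrt{18522 - 16850} - 10446}{h{\left(D{\left(-12 \right)} \right)} + 36466} = \frac{\sqrt{18522 - 16850} - 10446}{1 + 36466} = \frac{\sqrt{1672} - 10446}{36467} = \left(2 \sqrt{418} - 10446\right) \frac{1}{36467} = \left(-10446 + 2 \sqrt{418}\right) \frac{1}{36467} = - \frac{10446}{36467} + \frac{2 \sqrt{418}}{36467}$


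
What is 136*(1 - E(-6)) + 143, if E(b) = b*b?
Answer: -4617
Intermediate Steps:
E(b) = b**2
136*(1 - E(-6)) + 143 = 136*(1 - 1*(-6)**2) + 143 = 136*(1 - 1*36) + 143 = 136*(1 - 36) + 143 = 136*(-35) + 143 = -4760 + 143 = -4617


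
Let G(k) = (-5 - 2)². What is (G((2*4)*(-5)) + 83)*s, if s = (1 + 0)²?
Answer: 132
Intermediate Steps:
s = 1 (s = 1² = 1)
G(k) = 49 (G(k) = (-7)² = 49)
(G((2*4)*(-5)) + 83)*s = (49 + 83)*1 = 132*1 = 132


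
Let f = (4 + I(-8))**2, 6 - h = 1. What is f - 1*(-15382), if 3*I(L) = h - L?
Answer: 139063/9 ≈ 15451.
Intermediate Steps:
h = 5 (h = 6 - 1*1 = 6 - 1 = 5)
I(L) = 5/3 - L/3 (I(L) = (5 - L)/3 = 5/3 - L/3)
f = 625/9 (f = (4 + (5/3 - 1/3*(-8)))**2 = (4 + (5/3 + 8/3))**2 = (4 + 13/3)**2 = (25/3)**2 = 625/9 ≈ 69.444)
f - 1*(-15382) = 625/9 - 1*(-15382) = 625/9 + 15382 = 139063/9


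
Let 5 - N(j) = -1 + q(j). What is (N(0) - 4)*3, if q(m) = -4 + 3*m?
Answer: 18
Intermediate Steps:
N(j) = 10 - 3*j (N(j) = 5 - (-1 + (-4 + 3*j)) = 5 - (-5 + 3*j) = 5 + (5 - 3*j) = 10 - 3*j)
(N(0) - 4)*3 = ((10 - 3*0) - 4)*3 = ((10 + 0) - 4)*3 = (10 - 4)*3 = 6*3 = 18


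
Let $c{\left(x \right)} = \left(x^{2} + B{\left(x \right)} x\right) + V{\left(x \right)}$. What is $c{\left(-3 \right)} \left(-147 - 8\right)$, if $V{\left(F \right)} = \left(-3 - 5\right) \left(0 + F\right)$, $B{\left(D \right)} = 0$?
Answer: $-5115$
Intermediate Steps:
$V{\left(F \right)} = - 8 F$
$c{\left(x \right)} = x^{2} - 8 x$ ($c{\left(x \right)} = \left(x^{2} + 0 x\right) - 8 x = \left(x^{2} + 0\right) - 8 x = x^{2} - 8 x$)
$c{\left(-3 \right)} \left(-147 - 8\right) = - 3 \left(-8 - 3\right) \left(-147 - 8\right) = \left(-3\right) \left(-11\right) \left(-155\right) = 33 \left(-155\right) = -5115$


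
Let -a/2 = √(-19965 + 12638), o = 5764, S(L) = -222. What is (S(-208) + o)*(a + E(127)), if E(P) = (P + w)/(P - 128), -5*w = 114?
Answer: -2887382/5 - 11084*I*√7327 ≈ -5.7748e+5 - 9.4877e+5*I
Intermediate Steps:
w = -114/5 (w = -⅕*114 = -114/5 ≈ -22.800)
E(P) = (-114/5 + P)/(-128 + P) (E(P) = (P - 114/5)/(P - 128) = (-114/5 + P)/(-128 + P))
a = -2*I*√7327 (a = -2*√(-19965 + 12638) = -2*I*√7327 ≈ -171.2*I)
(S(-208) + o)*(a + E(127)) = (-222 + 5764)*(-2*I*√7327 + (-114/5 + 127)/(-128 + 127)) = 5542*(-2*I*√7327 + (521/5)/(-1)) = 5542*(-2*I*√7327 - 1*521/5) = 5542*(-2*I*√7327 - 521/5) = 5542*(-521/5 - 2*I*√7327) = -2887382/5 - 11084*I*√7327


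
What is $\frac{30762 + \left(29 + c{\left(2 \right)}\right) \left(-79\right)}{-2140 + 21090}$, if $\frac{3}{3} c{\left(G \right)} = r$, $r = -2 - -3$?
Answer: $\frac{14196}{9475} \approx 1.4983$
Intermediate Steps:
$r = 1$ ($r = -2 + 3 = 1$)
$c{\left(G \right)} = 1$
$\frac{30762 + \left(29 + c{\left(2 \right)}\right) \left(-79\right)}{-2140 + 21090} = \frac{30762 + \left(29 + 1\right) \left(-79\right)}{-2140 + 21090} = \frac{30762 + 30 \left(-79\right)}{18950} = \left(30762 - 2370\right) \frac{1}{18950} = 28392 \cdot \frac{1}{18950} = \frac{14196}{9475}$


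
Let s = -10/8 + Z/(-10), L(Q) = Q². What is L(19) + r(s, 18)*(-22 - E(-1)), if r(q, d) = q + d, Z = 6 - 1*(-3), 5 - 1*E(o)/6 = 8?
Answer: 1488/5 ≈ 297.60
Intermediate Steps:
E(o) = -18 (E(o) = 30 - 6*8 = 30 - 48 = -18)
Z = 9 (Z = 6 + 3 = 9)
s = -43/20 (s = -10/8 + 9/(-10) = -10*⅛ + 9*(-⅒) = -5/4 - 9/10 = -43/20 ≈ -2.1500)
r(q, d) = d + q
L(19) + r(s, 18)*(-22 - E(-1)) = 19² + (18 - 43/20)*(-22 - 1*(-18)) = 361 + 317*(-22 + 18)/20 = 361 + (317/20)*(-4) = 361 - 317/5 = 1488/5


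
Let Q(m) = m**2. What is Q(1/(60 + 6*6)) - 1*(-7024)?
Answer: 64733185/9216 ≈ 7024.0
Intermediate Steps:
Q(1/(60 + 6*6)) - 1*(-7024) = (1/(60 + 6*6))**2 - 1*(-7024) = (1/(60 + 36))**2 + 7024 = (1/96)**2 + 7024 = 1/9216 + 7024 = 64733185/9216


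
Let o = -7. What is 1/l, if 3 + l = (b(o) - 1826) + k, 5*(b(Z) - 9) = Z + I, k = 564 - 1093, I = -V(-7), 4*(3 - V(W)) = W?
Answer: -20/47027 ≈ -0.00042529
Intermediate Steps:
V(W) = 3 - W/4
I = -19/4 (I = -(3 - 1/4*(-7)) = -(3 + 7/4) = -1*19/4 = -19/4 ≈ -4.7500)
k = -529
b(Z) = 161/20 + Z/5 (b(Z) = 9 + (Z - 19/4)/5 = 9 + (-19/4 + Z)/5 = 9 + (-19/20 + Z/5) = 161/20 + Z/5)
l = -47027/20 (l = -3 + (((161/20 + (1/5)*(-7)) - 1826) - 529) = -3 + (((161/20 - 7/5) - 1826) - 529) = -3 + ((133/20 - 1826) - 529) = -3 + (-36387/20 - 529) = -3 - 46967/20 = -47027/20 ≈ -2351.4)
1/l = 1/(-47027/20) = -20/47027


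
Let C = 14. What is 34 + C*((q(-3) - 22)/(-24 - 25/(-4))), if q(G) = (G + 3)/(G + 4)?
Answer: 3646/71 ≈ 51.352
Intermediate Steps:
q(G) = (3 + G)/(4 + G)
34 + C*((q(-3) - 22)/(-24 - 25/(-4))) = 34 + 14*(((3 - 3)/(4 - 3) - 22)/(-24 - 25/(-4))) = 34 + 14*((0/1 - 22)/(-24 - 25*(-¼))) = 34 + 14*((1*0 - 22)/(-24 + 25/4)) = 34 + 14*((0 - 22)/(-71/4)) = 34 + 14*(-22*(-4/71)) = 34 + 14*(88/71) = 34 + 1232/71 = 3646/71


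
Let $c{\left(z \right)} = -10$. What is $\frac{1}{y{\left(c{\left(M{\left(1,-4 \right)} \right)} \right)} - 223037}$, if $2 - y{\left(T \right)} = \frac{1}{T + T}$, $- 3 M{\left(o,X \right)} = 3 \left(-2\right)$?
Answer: $- \frac{20}{4460699} \approx -4.4836 \cdot 10^{-6}$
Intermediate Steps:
$M{\left(o,X \right)} = 2$ ($M{\left(o,X \right)} = - \frac{3 \left(-2\right)}{3} = \left(- \frac{1}{3}\right) \left(-6\right) = 2$)
$y{\left(T \right)} = 2 - \frac{1}{2 T}$ ($y{\left(T \right)} = 2 - \frac{1}{T + T} = 2 - \frac{1}{2 T}$)
$\frac{1}{y{\left(c{\left(M{\left(1,-4 \right)} \right)} \right)} - 223037} = \frac{1}{\left(2 - \frac{1}{2 \left(-10\right)}\right) - 223037} = \frac{1}{\left(2 - - \frac{1}{20}\right) - 223037} = \frac{1}{\left(2 + \frac{1}{20}\right) - 223037} = \frac{1}{\frac{41}{20} - 223037} = \frac{1}{- \frac{4460699}{20}} = - \frac{20}{4460699}$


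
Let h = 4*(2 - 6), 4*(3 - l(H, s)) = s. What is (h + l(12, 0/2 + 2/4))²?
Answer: 11025/64 ≈ 172.27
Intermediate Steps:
l(H, s) = 3 - s/4
h = -16 (h = 4*(-4) = -16)
(h + l(12, 0/2 + 2/4))² = (-16 + (3 - (0/2 + 2/4)/4))² = (-16 + (3 - (0*(½) + 2*(¼))/4))² = (-16 + (3 - (0 + ½)/4))² = (-16 + (3 - ¼*½))² = (-16 + (3 - ⅛))² = (-16 + 23/8)² = (-105/8)² = 11025/64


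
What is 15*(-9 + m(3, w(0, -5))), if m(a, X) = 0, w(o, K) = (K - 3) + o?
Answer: -135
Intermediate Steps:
w(o, K) = -3 + K + o (w(o, K) = (-3 + K) + o = -3 + K + o)
15*(-9 + m(3, w(0, -5))) = 15*(-9 + 0) = 15*(-9) = -135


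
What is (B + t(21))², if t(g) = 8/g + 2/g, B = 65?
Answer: 1890625/441 ≈ 4287.1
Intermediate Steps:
t(g) = 10/g
(B + t(21))² = (65 + 10/21)² = (1375/21)² = 1890625/441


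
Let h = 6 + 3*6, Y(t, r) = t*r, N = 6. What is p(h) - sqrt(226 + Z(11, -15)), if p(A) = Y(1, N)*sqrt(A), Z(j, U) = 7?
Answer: -sqrt(233) + 12*sqrt(6) ≈ 14.130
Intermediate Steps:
Y(t, r) = r*t
h = 24 (h = 6 + 18 = 24)
p(A) = 6*sqrt(A) (p(A) = (6*1)*sqrt(A) = 6*sqrt(A))
p(h) - sqrt(226 + Z(11, -15)) = 6*sqrt(24) - sqrt(226 + 7) = 6*(2*sqrt(6)) - sqrt(233) = 12*sqrt(6) - sqrt(233) = -sqrt(233) + 12*sqrt(6)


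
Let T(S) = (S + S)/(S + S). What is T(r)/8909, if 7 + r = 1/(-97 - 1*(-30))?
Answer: 1/8909 ≈ 0.00011225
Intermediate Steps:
r = -470/67 (r = -7 + 1/(-97 - 1*(-30)) = -7 + 1/(-97 + 30) = -7 + 1/(-67) = -7 - 1/67 = -470/67 ≈ -7.0149)
T(S) = 1 (T(S) = (2*S)/((2*S)) = (2*S)*(1/(2*S)) = 1)
T(r)/8909 = 1/8909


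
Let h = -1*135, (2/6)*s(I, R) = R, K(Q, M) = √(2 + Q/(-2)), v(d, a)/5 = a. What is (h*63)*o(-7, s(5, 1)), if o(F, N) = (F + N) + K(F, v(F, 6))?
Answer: 34020 - 8505*√22/2 ≈ 14074.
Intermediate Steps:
v(d, a) = 5*a
K(Q, M) = √(2 - Q/2) (K(Q, M) = √(2 + Q*(-½)) = √(2 - Q/2))
s(I, R) = 3*R
o(F, N) = F + N + √(8 - 2*F)/2 (o(F, N) = (F + N) + √(8 - 2*F)/2 = F + N + √(8 - 2*F)/2)
h = -135
(h*63)*o(-7, s(5, 1)) = (-135*63)*(-7 + 3*1 + √(8 - 2*(-7))/2) = -8505*(-7 + 3 + √(8 + 14)/2) = -8505*(-7 + 3 + √22/2) = -8505*(-4 + √22/2) = 34020 - 8505*√22/2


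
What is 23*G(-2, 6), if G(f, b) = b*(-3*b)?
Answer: -2484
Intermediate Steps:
G(f, b) = -3*b²
23*G(-2, 6) = 23*(-3*6²) = 23*(-3*36) = 23*(-108) = -2484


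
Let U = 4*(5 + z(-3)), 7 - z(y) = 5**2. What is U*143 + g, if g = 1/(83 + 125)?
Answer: -1546687/208 ≈ -7436.0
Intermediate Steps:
z(y) = -18 (z(y) = 7 - 1*5**2 = 7 - 1*25 = 7 - 25 = -18)
U = -52 (U = 4*(5 - 18) = 4*(-13) = -52)
g = 1/208 ≈ 0.0048077
U*143 + g = -52*143 + 1/208 = -7436 + 1/208 = -1546687/208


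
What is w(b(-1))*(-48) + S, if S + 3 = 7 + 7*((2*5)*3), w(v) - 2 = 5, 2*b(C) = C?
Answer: -122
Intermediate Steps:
b(C) = C/2
w(v) = 7 (w(v) = 2 + 5 = 7)
S = 214 (S = -3 + (7 + 7*((2*5)*3)) = -3 + (7 + 7*(10*3)) = -3 + (7 + 7*30) = -3 + (7 + 210) = -3 + 217 = 214)
w(b(-1))*(-48) + S = 7*(-48) + 214 = -336 + 214 = -122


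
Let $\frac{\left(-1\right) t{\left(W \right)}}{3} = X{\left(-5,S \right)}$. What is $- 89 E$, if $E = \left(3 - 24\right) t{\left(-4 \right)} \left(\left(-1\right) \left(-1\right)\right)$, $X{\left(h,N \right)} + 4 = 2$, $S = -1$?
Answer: $11214$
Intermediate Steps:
$X{\left(h,N \right)} = -2$ ($X{\left(h,N \right)} = -4 + 2 = -2$)
$t{\left(W \right)} = 6$ ($t{\left(W \right)} = \left(-3\right) \left(-2\right) = 6$)
$E = -126$ ($E = \left(3 - 24\right) 6 \left(\left(-1\right) \left(-1\right)\right) = \left(3 - 24\right) 6 \cdot 1 = \left(-21\right) 6 \cdot 1 = \left(-126\right) 1 = -126$)
$- 89 E = \left(-89\right) \left(-126\right) = 11214$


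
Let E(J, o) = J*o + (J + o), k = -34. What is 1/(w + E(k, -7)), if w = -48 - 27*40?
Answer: -1/931 ≈ -0.0010741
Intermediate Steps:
E(J, o) = J + o + J*o
w = -1128 (w = -48 - 1080 = -1128)
1/(w + E(k, -7)) = 1/(-1128 + (-34 - 7 - 34*(-7))) = 1/(-1128 + (-34 - 7 + 238)) = 1/(-1128 + 197) = 1/(-931) = -1/931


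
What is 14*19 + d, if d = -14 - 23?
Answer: 229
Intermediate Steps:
d = -37
14*19 + d = 14*19 - 37 = 266 - 37 = 229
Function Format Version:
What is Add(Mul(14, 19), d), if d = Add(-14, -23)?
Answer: 229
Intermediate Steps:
d = -37
Add(Mul(14, 19), d) = Add(Mul(14, 19), -37) = Add(266, -37) = 229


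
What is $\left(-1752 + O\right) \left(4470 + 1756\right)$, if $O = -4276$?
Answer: $-37530328$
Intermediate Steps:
$\left(-1752 + O\right) \left(4470 + 1756\right) = \left(-1752 - 4276\right) \left(4470 + 1756\right) = \left(-6028\right) 6226 = -37530328$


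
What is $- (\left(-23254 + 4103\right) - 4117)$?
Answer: $23268$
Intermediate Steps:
$- (\left(-23254 + 4103\right) - 4117) = - (-19151 - 4117) = \left(-1\right) \left(-23268\right) = 23268$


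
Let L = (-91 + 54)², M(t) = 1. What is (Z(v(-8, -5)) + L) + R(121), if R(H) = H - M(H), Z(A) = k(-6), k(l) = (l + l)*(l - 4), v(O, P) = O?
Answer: 1609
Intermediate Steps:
k(l) = 2*l*(-4 + l) (k(l) = (2*l)*(-4 + l) = 2*l*(-4 + l))
Z(A) = 120 (Z(A) = 2*(-6)*(-4 - 6) = 2*(-6)*(-10) = 120)
L = 1369 (L = (-37)² = 1369)
R(H) = -1 + H (R(H) = H - 1*1 = H - 1 = -1 + H)
(Z(v(-8, -5)) + L) + R(121) = (120 + 1369) + (-1 + 121) = 1489 + 120 = 1609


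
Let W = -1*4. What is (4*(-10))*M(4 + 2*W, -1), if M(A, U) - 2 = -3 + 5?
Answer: -160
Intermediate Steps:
W = -4
M(A, U) = 4 (M(A, U) = 2 + (-3 + 5) = 2 + 2 = 4)
(4*(-10))*M(4 + 2*W, -1) = (4*(-10))*4 = -40*4 = -160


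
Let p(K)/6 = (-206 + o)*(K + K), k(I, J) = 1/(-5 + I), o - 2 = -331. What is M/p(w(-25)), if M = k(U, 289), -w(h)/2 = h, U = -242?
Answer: 1/79287000 ≈ 1.2612e-8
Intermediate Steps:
o = -329 (o = 2 - 331 = -329)
w(h) = -2*h
M = -1/247 (M = 1/(-5 - 242) = 1/(-247) = -1/247 ≈ -0.0040486)
p(K) = -6420*K (p(K) = 6*((-206 - 329)*(K + K)) = 6*(-1070*K) = -6420*K)
M/p(w(-25)) = -1/(247*((-(-12840)*(-25)))) = -1/(247*((-6420*50))) = -1/247/(-321000) = -1/247*(-1/321000) = 1/79287000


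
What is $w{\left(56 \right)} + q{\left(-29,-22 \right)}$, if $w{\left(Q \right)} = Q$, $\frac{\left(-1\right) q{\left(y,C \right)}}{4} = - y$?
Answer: $-60$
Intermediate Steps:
$q{\left(y,C \right)} = 4 y$ ($q{\left(y,C \right)} = - 4 \left(- y\right) = 4 y$)
$w{\left(56 \right)} + q{\left(-29,-22 \right)} = 56 + 4 \left(-29\right) = 56 - 116 = -60$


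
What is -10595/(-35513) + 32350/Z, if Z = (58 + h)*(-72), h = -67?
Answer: 577855555/11506212 ≈ 50.221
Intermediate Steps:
Z = 648 (Z = (58 - 67)*(-72) = -9*(-72) = 648)
-10595/(-35513) + 32350/Z = -10595/(-35513) + 32350/648 = -10595*(-1/35513) + 32350*(1/648) = 10595/35513 + 16175/324 = 577855555/11506212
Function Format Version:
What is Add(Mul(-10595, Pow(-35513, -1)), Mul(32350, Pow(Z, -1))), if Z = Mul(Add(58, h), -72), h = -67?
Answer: Rational(577855555, 11506212) ≈ 50.221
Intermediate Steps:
Z = 648 (Z = Mul(Add(58, -67), -72) = Mul(-9, -72) = 648)
Add(Mul(-10595, Pow(-35513, -1)), Mul(32350, Pow(Z, -1))) = Add(Mul(-10595, Pow(-35513, -1)), Mul(32350, Pow(648, -1))) = Add(Mul(-10595, Rational(-1, 35513)), Mul(32350, Rational(1, 648))) = Add(Rational(10595, 35513), Rational(16175, 324)) = Rational(577855555, 11506212)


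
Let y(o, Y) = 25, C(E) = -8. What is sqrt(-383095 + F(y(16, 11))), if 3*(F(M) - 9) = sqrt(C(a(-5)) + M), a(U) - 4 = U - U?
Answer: sqrt(-3447774 + 3*sqrt(17))/3 ≈ 618.94*I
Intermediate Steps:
a(U) = 4 (a(U) = 4 + (U - U) = 4 + 0 = 4)
F(M) = 9 + sqrt(-8 + M)/3
sqrt(-383095 + F(y(16, 11))) = sqrt(-383095 + (9 + sqrt(-8 + 25)/3)) = sqrt(-383095 + (9 + sqrt(17)/3)) = sqrt(-383086 + sqrt(17)/3)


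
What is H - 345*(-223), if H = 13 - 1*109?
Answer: 76839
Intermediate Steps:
H = -96 (H = 13 - 109 = -96)
H - 345*(-223) = -96 - 345*(-223) = -96 + 76935 = 76839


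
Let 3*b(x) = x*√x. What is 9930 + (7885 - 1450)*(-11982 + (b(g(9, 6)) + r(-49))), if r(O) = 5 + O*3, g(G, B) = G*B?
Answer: -78008010 + 347490*√6 ≈ -7.7157e+7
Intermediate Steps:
g(G, B) = B*G
b(x) = x^(3/2)/3 (b(x) = (x*√x)/3 = x^(3/2)/3)
r(O) = 5 + 3*O
9930 + (7885 - 1450)*(-11982 + (b(g(9, 6)) + r(-49))) = 9930 + (7885 - 1450)*(-11982 + ((6*9)^(3/2)/3 + (5 + 3*(-49)))) = 9930 + 6435*(-11982 + (54^(3/2)/3 + (5 - 147))) = 9930 + 6435*(-11982 + ((162*√6)/3 - 142)) = 9930 + 6435*(-11982 + (54*√6 - 142)) = 9930 + 6435*(-11982 + (-142 + 54*√6)) = 9930 + 6435*(-12124 + 54*√6) = 9930 + (-78017940 + 347490*√6) = -78008010 + 347490*√6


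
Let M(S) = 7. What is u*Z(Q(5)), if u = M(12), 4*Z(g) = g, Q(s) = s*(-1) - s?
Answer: -35/2 ≈ -17.500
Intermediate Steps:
Q(s) = -2*s (Q(s) = -s - s = -2*s)
Z(g) = g/4
u = 7
u*Z(Q(5)) = 7*((-2*5)/4) = 7*((1/4)*(-10)) = 7*(-5/2) = -35/2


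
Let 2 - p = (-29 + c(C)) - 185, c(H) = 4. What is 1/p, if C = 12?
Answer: 1/212 ≈ 0.0047170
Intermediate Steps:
p = 212 (p = 2 - ((-29 + 4) - 185) = 2 - (-25 - 185) = 2 - 1*(-210) = 2 + 210 = 212)
1/p = 1/212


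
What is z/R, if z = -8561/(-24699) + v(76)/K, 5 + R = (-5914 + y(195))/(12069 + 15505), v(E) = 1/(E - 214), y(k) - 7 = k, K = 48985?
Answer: -15644659307047/235028969082870 ≈ -0.066565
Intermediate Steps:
y(k) = 7 + k
v(E) = 1/(-214 + E)
R = -4223/811 (R = -5 + (-5914 + (7 + 195))/(12069 + 15505) = -5 + (-5914 + 202)/27574 = -5 - 5712*1/27574 = -5 - 168/811 = -4223/811 ≈ -5.2072)
z = 19290578677/55654503690 (z = -8561/(-24699) + 1/((-214 + 76)*48985) = -8561*(-1/24699) + (1/48985)/(-138) = 8561/24699 - 1/138*1/48985 = 8561/24699 - 1/6759930 = 19290578677/55654503690 ≈ 0.34661)
z/R = 19290578677/(55654503690*(-4223/811)) = (19290578677/55654503690)*(-811/4223) = -15644659307047/235028969082870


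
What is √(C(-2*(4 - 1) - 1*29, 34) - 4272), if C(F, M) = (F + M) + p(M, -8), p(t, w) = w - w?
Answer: I*√4273 ≈ 65.368*I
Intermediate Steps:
p(t, w) = 0
C(F, M) = F + M (C(F, M) = (F + M) + 0 = F + M)
√(C(-2*(4 - 1) - 1*29, 34) - 4272) = √(((-2*(4 - 1) - 1*29) + 34) - 4272) = √(((-2*3 - 29) + 34) - 4272) = √(((-6 - 29) + 34) - 4272) = √((-35 + 34) - 4272) = √(-1 - 4272) = √(-4273) = I*√4273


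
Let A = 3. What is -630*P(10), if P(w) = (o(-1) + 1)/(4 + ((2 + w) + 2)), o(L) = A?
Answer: -140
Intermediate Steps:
o(L) = 3
P(w) = 4/(8 + w) (P(w) = (3 + 1)/(4 + ((2 + w) + 2)) = 4/(4 + (4 + w)) = 4/(8 + w))
-630*P(10) = -2520/(8 + 10) = -2520/18 = -630*2/9 = -140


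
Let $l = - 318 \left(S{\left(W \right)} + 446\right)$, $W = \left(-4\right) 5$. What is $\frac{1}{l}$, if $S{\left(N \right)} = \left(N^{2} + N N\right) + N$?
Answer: $- \frac{1}{389868} \approx -2.565 \cdot 10^{-6}$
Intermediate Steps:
$W = -20$
$S{\left(N \right)} = N + 2 N^{2}$ ($S{\left(N \right)} = \left(N^{2} + N^{2}\right) + N = 2 N^{2} + N = N + 2 N^{2}$)
$l = -389868$ ($l = - 318 \left(- 20 \left(1 + 2 \left(-20\right)\right) + 446\right) = - 318 \left(- 20 \left(1 - 40\right) + 446\right) = - 318 \left(\left(-20\right) \left(-39\right) + 446\right) = - 318 \left(780 + 446\right) = \left(-318\right) 1226 = -389868$)
$\frac{1}{l} = \frac{1}{-389868} = - \frac{1}{389868}$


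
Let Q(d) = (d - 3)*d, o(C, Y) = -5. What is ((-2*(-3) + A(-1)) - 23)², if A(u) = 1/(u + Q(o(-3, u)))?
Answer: 438244/1521 ≈ 288.13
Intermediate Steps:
Q(d) = d*(-3 + d) (Q(d) = (-3 + d)*d = d*(-3 + d))
A(u) = 1/(40 + u) (A(u) = 1/(u - 5*(-3 - 5)) = 1/(u - 5*(-8)) = 1/(u + 40) = 1/(40 + u))
((-2*(-3) + A(-1)) - 23)² = ((-2*(-3) + 1/(40 - 1)) - 23)² = ((6 + 1/39) - 23)² = (235/39 - 23)² = (-662/39)² = 438244/1521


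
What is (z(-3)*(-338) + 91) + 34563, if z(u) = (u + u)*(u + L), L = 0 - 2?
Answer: 24514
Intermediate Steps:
L = -2
z(u) = 2*u*(-2 + u) (z(u) = (u + u)*(u - 2) = (2*u)*(-2 + u) = 2*u*(-2 + u))
(z(-3)*(-338) + 91) + 34563 = ((2*(-3)*(-2 - 3))*(-338) + 91) + 34563 = ((2*(-3)*(-5))*(-338) + 91) + 34563 = (30*(-338) + 91) + 34563 = (-10140 + 91) + 34563 = -10049 + 34563 = 24514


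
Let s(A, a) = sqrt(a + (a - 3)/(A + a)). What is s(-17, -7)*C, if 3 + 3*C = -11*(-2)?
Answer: 19*I*sqrt(237)/18 ≈ 16.25*I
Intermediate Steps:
s(A, a) = sqrt(a + (-3 + a)/(A + a))
C = 19/3 (C = -1 + (-11*(-2))/3 = -1 + (1/3)*22 = -1 + 22/3 = 19/3 ≈ 6.3333)
s(-17, -7)*C = sqrt((-3 - 7 - 7*(-17 - 7))/(-17 - 7))*(19/3) = sqrt((-3 - 7 - 7*(-24))/(-24))*(19/3) = sqrt(-(-3 - 7 + 168)/24)*(19/3) = sqrt(-1/24*158)*(19/3) = sqrt(-79/12)*(19/3) = (I*sqrt(237)/6)*(19/3) = 19*I*sqrt(237)/18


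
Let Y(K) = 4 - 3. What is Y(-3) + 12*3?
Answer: 37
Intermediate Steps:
Y(K) = 1
Y(-3) + 12*3 = 1 + 12*3 = 1 + 36 = 37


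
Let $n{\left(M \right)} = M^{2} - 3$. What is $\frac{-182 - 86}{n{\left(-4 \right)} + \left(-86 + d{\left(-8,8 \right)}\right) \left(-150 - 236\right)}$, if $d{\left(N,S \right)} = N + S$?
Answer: $- \frac{268}{33209} \approx -0.0080701$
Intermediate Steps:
$n{\left(M \right)} = -3 + M^{2}$ ($n{\left(M \right)} = M^{2} - 3 = -3 + M^{2}$)
$\frac{-182 - 86}{n{\left(-4 \right)} + \left(-86 + d{\left(-8,8 \right)}\right) \left(-150 - 236\right)} = \frac{-182 - 86}{\left(-3 + \left(-4\right)^{2}\right) + \left(-86 + \left(-8 + 8\right)\right) \left(-150 - 236\right)} = - \frac{268}{\left(-3 + 16\right) + \left(-86 + 0\right) \left(-386\right)} = - \frac{268}{13 - -33196} = - \frac{268}{13 + 33196} = - \frac{268}{33209}$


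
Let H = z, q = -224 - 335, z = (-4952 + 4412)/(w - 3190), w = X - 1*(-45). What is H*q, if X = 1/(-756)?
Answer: -228206160/2377621 ≈ -95.981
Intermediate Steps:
X = -1/756 ≈ -0.0013228
w = 34019/756 (w = -1/756 - 1*(-45) = -1/756 + 45 = 34019/756 ≈ 44.999)
z = 408240/2377621 (z = (-4952 + 4412)/(34019/756 - 3190) = -540/(-2377621/756) = -540*(-756/2377621) = 408240/2377621 ≈ 0.17170)
q = -559
H = 408240/2377621 ≈ 0.17170
H*q = (408240/2377621)*(-559) = -228206160/2377621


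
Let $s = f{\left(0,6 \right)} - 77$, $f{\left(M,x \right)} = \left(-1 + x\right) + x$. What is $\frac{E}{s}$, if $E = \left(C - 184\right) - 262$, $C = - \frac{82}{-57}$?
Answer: $\frac{12670}{1881} \approx 6.7358$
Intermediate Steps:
$C = \frac{82}{57}$ ($C = \left(-82\right) \left(- \frac{1}{57}\right) = \frac{82}{57} \approx 1.4386$)
$f{\left(M,x \right)} = -1 + 2 x$
$E = - \frac{25340}{57}$ ($E = \left(\frac{82}{57} - 184\right) - 262 = - \frac{10406}{57} - 262 = - \frac{25340}{57} \approx -444.56$)
$s = -66$ ($s = \left(-1 + 2 \cdot 6\right) - 77 = \left(-1 + 12\right) - 77 = 11 - 77 = -66$)
$\frac{E}{s} = - \frac{25340}{57 \left(-66\right)} = \left(- \frac{25340}{57}\right) \left(- \frac{1}{66}\right) = \frac{12670}{1881}$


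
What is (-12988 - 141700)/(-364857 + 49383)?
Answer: 77344/157737 ≈ 0.49033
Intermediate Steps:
(-12988 - 141700)/(-364857 + 49383) = -154688/(-315474) = -154688*(-1/315474) = 77344/157737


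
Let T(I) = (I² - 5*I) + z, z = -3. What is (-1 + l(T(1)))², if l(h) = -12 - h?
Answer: 36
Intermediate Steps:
T(I) = -3 + I² - 5*I (T(I) = (I² - 5*I) - 3 = -3 + I² - 5*I)
(-1 + l(T(1)))² = (-1 + (-12 - (-3 + 1² - 5*1)))² = (-1 + (-12 - (-3 + 1 - 5)))² = (-1 + (-12 - 1*(-7)))² = (-1 + (-12 + 7))² = (-1 - 5)² = (-6)² = 36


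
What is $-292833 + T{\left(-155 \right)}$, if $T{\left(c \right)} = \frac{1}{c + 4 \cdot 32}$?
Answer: $- \frac{7906492}{27} \approx -2.9283 \cdot 10^{5}$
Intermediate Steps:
$T{\left(c \right)} = \frac{1}{128 + c}$ ($T{\left(c \right)} = \frac{1}{c + 128} = \frac{1}{128 + c}$)
$-292833 + T{\left(-155 \right)} = -292833 + \frac{1}{128 - 155} = -292833 + \frac{1}{-27} = -292833 - \frac{1}{27} = - \frac{7906492}{27}$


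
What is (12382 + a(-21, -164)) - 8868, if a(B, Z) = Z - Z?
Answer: 3514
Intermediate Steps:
a(B, Z) = 0
(12382 + a(-21, -164)) - 8868 = (12382 + 0) - 8868 = 12382 - 8868 = 3514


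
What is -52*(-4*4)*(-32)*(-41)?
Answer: 1091584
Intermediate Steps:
-52*(-4*4)*(-32)*(-41) = -(-832)*(-32)*(-41) = -52*512*(-41) = -26624*(-41) = 1091584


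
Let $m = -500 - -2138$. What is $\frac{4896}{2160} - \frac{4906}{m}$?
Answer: $- \frac{2983}{4095} \approx -0.72845$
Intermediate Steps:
$m = 1638$ ($m = -500 + 2138 = 1638$)
$\frac{4896}{2160} - \frac{4906}{m} = \frac{4896}{2160} - \frac{4906}{1638} = 4896 \cdot \frac{1}{2160} - \frac{2453}{819} = \frac{34}{15} - \frac{2453}{819} = - \frac{2983}{4095}$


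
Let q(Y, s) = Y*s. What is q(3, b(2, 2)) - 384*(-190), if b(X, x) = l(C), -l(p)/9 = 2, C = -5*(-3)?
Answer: 72906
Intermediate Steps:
C = 15
l(p) = -18 (l(p) = -9*2 = -18)
b(X, x) = -18
q(3, b(2, 2)) - 384*(-190) = 3*(-18) - 384*(-190) = -54 + 72960 = 72906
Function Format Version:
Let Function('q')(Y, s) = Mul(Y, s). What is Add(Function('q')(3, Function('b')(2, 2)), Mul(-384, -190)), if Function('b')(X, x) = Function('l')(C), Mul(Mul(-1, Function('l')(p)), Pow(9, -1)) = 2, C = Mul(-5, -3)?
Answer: 72906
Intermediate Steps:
C = 15
Function('l')(p) = -18 (Function('l')(p) = Mul(-9, 2) = -18)
Function('b')(X, x) = -18
Add(Function('q')(3, Function('b')(2, 2)), Mul(-384, -190)) = Add(Mul(3, -18), Mul(-384, -190)) = Add(-54, 72960) = 72906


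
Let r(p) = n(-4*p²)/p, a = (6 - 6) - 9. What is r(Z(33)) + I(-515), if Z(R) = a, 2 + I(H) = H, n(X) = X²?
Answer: -12181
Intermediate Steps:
I(H) = -2 + H
a = -9 (a = 0 - 9 = -9)
Z(R) = -9
r(p) = 16*p³ (r(p) = (-4*p²)²/p = (16*p⁴)/p = 16*p³)
r(Z(33)) + I(-515) = 16*(-9)³ + (-2 - 515) = 16*(-729) - 517 = -11664 - 517 = -12181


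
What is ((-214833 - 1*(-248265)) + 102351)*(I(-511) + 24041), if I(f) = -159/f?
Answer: 1668109091130/511 ≈ 3.2644e+9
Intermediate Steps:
((-214833 - 1*(-248265)) + 102351)*(I(-511) + 24041) = ((-214833 - 1*(-248265)) + 102351)*(-159/(-511) + 24041) = ((-214833 + 248265) + 102351)*(-159*(-1/511) + 24041) = (33432 + 102351)*(159/511 + 24041) = 135783*(12285110/511) = 1668109091130/511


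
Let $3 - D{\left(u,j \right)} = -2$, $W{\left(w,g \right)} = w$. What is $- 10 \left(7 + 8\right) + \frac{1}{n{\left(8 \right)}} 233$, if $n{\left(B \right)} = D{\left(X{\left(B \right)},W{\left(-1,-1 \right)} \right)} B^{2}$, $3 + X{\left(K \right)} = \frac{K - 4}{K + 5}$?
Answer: $- \frac{47767}{320} \approx -149.27$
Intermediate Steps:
$X{\left(K \right)} = -3 + \frac{-4 + K}{5 + K}$ ($X{\left(K \right)} = -3 + \frac{K - 4}{K + 5} = -3 + \frac{-4 + K}{5 + K}$)
$D{\left(u,j \right)} = 5$ ($D{\left(u,j \right)} = 3 - -2 = 3 + 2 = 5$)
$n{\left(B \right)} = 5 B^{2}$
$- 10 \left(7 + 8\right) + \frac{1}{n{\left(8 \right)}} 233 = - 10 \left(7 + 8\right) + \frac{1}{5 \cdot 8^{2}} \cdot 233 = \left(-10\right) 15 + \frac{1}{5 \cdot 64} \cdot 233 = -150 + \frac{1}{320} \cdot 233 = -150 + \frac{233}{320} = - \frac{47767}{320}$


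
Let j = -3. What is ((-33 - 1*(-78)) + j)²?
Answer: 1764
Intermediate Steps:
((-33 - 1*(-78)) + j)² = ((-33 - 1*(-78)) - 3)² = ((-33 + 78) - 3)² = (45 - 3)² = 42² = 1764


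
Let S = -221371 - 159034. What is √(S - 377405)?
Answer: I*√757810 ≈ 870.52*I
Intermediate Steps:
S = -380405
√(S - 377405) = √(-380405 - 377405) = √(-757810) = I*√757810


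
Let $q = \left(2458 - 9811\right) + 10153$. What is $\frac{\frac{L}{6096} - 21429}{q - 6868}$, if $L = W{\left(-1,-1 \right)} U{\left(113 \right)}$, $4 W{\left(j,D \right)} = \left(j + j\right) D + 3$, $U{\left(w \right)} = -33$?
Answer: $\frac{174174967}{33064704} \approx 5.2677$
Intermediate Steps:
$W{\left(j,D \right)} = \frac{3}{4} + \frac{D j}{2}$ ($W{\left(j,D \right)} = \frac{\left(j + j\right) D + 3}{4} = \frac{2 j D + 3}{4} = \frac{2 D j + 3}{4} = \frac{3 + 2 D j}{4} = \frac{3}{4} + \frac{D j}{2}$)
$L = - \frac{165}{4}$ ($L = \left(\frac{3}{4} + \frac{1}{2} \left(-1\right) \left(-1\right)\right) \left(-33\right) = \left(\frac{3}{4} + \frac{1}{2}\right) \left(-33\right) = \frac{5}{4} \left(-33\right) = - \frac{165}{4} \approx -41.25$)
$q = 2800$ ($q = -7353 + 10153 = 2800$)
$\frac{\frac{L}{6096} - 21429}{q - 6868} = \frac{- \frac{165}{4 \cdot 6096} - 21429}{2800 - 6868} = \frac{\left(- \frac{165}{4}\right) \frac{1}{6096} - 21429}{-4068} = \left(- \frac{55}{8128} - 21429\right) \left(- \frac{1}{4068}\right) = \left(- \frac{174174967}{8128}\right) \left(- \frac{1}{4068}\right) = \frac{174174967}{33064704}$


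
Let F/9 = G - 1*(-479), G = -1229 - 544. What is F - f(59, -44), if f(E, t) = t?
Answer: -11602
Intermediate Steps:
G = -1773
F = -11646 (F = 9*(-1773 - 1*(-479)) = 9*(-1773 + 479) = 9*(-1294) = -11646)
F - f(59, -44) = -11646 - 1*(-44) = -11646 + 44 = -11602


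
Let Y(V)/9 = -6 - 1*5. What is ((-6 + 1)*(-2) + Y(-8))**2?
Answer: 7921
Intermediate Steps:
Y(V) = -99 (Y(V) = 9*(-6 - 1*5) = 9*(-6 - 5) = 9*(-11) = -99)
((-6 + 1)*(-2) + Y(-8))**2 = ((-6 + 1)*(-2) - 99)**2 = (-5*(-2) - 99)**2 = (10 - 99)**2 = (-89)**2 = 7921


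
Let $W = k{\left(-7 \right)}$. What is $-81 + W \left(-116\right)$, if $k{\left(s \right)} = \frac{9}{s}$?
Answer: $\frac{477}{7} \approx 68.143$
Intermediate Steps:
$W = - \frac{9}{7}$ ($W = \frac{9}{-7} = 9 \left(- \frac{1}{7}\right) = - \frac{9}{7} \approx -1.2857$)
$-81 + W \left(-116\right) = -81 - - \frac{1044}{7} = -81 + \frac{1044}{7} = \frac{477}{7}$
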